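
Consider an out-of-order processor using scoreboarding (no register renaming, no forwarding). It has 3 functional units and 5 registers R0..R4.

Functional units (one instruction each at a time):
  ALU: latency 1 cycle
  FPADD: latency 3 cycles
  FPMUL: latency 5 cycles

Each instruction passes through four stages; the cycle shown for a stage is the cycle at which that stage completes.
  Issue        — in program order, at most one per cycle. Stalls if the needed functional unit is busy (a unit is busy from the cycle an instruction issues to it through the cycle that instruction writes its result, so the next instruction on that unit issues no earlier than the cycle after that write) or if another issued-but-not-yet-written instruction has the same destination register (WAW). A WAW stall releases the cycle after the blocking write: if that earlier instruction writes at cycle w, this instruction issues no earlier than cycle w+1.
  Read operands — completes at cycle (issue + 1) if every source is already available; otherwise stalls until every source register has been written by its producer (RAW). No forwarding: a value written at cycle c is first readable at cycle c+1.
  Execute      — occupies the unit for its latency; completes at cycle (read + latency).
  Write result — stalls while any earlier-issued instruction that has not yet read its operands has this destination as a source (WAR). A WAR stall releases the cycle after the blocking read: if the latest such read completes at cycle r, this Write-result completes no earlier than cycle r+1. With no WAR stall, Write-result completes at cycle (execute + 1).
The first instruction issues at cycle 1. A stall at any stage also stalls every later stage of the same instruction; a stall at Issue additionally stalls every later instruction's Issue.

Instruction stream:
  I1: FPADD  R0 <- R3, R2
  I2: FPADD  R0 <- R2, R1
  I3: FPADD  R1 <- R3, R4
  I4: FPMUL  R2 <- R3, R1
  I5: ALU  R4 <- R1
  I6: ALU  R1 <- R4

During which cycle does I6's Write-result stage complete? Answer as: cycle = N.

c1: I1 dispatched to FPADD
c2: I1 operands ready
c5: I1 complete
c6: R0←I1
c7: I2 dispatched to FPADD
c8: I2 operands ready
c11: I2 complete
c12: R0←I2
c13: I3 dispatched to FPADD
c14: I3 operands ready; I4 dispatched to FPMUL
c15: I5 dispatched to ALU
c17: I3 complete
c18: R1←I3
c19: I4 operands ready; I5 operands ready
c20: I5 complete
c21: R4←I5
c22: I6 dispatched to ALU
c23: I6 operands ready
c24: I4 complete; I6 complete
c25: R2←I4; R1←I6

cycle = 25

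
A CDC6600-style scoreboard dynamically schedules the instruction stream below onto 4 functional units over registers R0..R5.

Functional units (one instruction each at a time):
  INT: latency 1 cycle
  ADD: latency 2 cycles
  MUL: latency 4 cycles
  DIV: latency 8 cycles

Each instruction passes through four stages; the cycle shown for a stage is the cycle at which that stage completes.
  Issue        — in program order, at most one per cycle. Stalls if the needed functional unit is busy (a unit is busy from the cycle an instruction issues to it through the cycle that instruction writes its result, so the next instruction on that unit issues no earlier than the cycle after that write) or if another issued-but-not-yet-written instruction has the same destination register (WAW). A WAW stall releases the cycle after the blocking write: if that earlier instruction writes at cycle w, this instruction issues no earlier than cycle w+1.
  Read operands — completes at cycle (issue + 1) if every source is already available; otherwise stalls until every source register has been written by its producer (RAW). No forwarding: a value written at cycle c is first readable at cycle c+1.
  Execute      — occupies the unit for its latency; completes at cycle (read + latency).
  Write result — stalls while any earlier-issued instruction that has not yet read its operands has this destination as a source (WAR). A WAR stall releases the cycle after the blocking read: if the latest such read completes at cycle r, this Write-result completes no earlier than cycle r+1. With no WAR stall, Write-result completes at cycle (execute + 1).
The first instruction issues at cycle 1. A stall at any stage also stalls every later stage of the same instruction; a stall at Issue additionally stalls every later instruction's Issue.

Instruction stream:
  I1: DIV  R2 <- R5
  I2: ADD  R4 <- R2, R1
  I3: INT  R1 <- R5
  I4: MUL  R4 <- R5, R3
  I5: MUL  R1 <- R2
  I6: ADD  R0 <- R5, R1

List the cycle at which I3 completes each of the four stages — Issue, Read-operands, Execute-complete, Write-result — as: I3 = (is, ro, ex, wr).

I3 = (3, 4, 5, 13)

[I1] 1/2/10/11
[I2] 2/12/14/15  (RAW R2: wait I1 write@11)
[I3] 3/4/5/13  (WAR R1: wait I2 read@12)
[I4] 16/17/21/22  (WAW R4: wait I2 write@15)
[I5] 23/24/28/29  (struct: MUL busy until I4 writes@22)
[I6] 24/30/32/33  (RAW R1: wait I5 write@29)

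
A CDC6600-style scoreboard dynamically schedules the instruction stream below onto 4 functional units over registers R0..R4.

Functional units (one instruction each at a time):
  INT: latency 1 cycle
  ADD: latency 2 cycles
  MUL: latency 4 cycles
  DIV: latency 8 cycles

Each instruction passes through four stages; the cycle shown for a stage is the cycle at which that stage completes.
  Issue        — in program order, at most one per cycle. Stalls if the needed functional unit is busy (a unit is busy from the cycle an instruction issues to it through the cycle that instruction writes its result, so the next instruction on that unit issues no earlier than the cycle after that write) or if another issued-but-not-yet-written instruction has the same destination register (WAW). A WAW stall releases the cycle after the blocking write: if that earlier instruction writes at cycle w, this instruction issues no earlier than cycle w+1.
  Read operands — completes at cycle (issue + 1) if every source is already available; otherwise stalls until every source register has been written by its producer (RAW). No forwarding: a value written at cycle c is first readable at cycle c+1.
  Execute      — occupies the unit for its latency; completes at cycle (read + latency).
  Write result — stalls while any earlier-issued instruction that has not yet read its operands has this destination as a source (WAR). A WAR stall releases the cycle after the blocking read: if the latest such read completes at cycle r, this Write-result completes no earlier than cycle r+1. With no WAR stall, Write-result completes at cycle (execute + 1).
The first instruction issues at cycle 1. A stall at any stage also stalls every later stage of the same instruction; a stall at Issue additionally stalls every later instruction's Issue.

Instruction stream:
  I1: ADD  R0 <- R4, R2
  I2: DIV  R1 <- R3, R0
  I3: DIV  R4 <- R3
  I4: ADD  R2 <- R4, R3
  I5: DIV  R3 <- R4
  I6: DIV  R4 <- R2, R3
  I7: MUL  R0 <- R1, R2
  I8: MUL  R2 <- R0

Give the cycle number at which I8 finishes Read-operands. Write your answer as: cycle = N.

[1] issue I1 (ADD)
[2] I1 read-ops, issue I2 (DIV)
[4] I1 finished on ADD
[5] I1→R0
[6] I2 read-ops
[14] I2 finished on DIV
[15] I2→R1
[16] issue I3 (DIV)
[17] I3 read-ops, issue I4 (ADD)
[25] I3 finished on DIV
[26] I3→R4
[27] I4 read-ops, issue I5 (DIV)
[28] I5 read-ops
[29] I4 finished on ADD
[30] I4→R2
[36] I5 finished on DIV
[37] I5→R3
[38] issue I6 (DIV)
[39] I6 read-ops, issue I7 (MUL)
[40] I7 read-ops
[44] I7 finished on MUL
[45] I7→R0
[46] issue I8 (MUL)
[47] I6 finished on DIV, I8 read-ops
[48] I6→R4
[51] I8 finished on MUL
[52] I8→R2

cycle = 47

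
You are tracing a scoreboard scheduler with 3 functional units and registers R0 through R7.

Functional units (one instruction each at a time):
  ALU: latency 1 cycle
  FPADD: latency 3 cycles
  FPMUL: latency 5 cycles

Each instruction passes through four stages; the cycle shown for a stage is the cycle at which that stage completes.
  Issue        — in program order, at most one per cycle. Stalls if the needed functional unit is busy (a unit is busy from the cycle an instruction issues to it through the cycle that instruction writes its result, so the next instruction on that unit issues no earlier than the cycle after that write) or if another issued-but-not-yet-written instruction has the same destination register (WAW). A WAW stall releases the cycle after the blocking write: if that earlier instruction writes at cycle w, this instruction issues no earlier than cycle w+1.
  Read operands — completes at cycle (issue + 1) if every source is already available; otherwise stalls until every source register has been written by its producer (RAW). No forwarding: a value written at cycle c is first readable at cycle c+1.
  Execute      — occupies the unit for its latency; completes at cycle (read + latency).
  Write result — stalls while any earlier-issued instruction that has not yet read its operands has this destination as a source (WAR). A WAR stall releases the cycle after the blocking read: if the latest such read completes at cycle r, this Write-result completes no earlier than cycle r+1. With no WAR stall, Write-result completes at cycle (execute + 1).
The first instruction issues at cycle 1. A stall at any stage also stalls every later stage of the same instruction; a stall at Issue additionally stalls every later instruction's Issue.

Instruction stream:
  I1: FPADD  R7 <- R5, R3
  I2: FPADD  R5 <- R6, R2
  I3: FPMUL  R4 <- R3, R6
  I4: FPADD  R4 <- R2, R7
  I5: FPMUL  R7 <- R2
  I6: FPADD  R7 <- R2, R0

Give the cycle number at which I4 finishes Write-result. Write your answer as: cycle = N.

t=1  I1 issues→FPADD
t=2  I1 reads
t=5  I1 exec-done
t=6  I1 writes R7
t=7  I2 issues→FPADD
t=8  I2 reads, I3 issues→FPMUL
t=9  I3 reads
t=11  I2 exec-done
t=12  I2 writes R5
t=14  I3 exec-done
t=15  I3 writes R4
t=16  I4 issues→FPADD
t=17  I4 reads, I5 issues→FPMUL
t=18  I5 reads
t=20  I4 exec-done
t=21  I4 writes R4
t=23  I5 exec-done
t=24  I5 writes R7
t=25  I6 issues→FPADD
t=26  I6 reads
t=29  I6 exec-done
t=30  I6 writes R7

cycle = 21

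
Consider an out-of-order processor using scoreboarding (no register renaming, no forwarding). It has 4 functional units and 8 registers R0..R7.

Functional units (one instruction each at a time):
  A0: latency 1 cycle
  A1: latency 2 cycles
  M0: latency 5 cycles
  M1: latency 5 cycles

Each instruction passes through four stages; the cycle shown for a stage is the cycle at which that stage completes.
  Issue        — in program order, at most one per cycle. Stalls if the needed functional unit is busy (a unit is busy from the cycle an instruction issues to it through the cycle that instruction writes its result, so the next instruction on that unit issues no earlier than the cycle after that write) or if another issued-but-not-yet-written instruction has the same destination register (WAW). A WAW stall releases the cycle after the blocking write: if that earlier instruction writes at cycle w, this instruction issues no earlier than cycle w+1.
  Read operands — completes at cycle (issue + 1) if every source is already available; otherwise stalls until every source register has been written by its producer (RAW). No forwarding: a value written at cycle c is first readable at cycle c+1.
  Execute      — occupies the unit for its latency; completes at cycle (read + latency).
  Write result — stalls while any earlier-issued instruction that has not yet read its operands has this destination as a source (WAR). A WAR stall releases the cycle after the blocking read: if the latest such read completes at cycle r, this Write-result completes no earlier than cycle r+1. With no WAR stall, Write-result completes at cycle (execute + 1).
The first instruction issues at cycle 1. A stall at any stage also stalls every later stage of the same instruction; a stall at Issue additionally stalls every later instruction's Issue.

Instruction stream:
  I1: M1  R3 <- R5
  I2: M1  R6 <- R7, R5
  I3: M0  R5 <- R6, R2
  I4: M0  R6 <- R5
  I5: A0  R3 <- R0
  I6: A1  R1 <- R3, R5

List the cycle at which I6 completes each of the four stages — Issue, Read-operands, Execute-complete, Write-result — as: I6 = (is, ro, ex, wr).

I6 = (26, 29, 31, 32)

I1 -> (1, 2, 7, 8)
I2 -> (9, 10, 15, 16)  // struct: M1 busy until I1 writes@8
I3 -> (10, 17, 22, 23)  // RAW R6: wait I2 write@16
I4 -> (24, 25, 30, 31)  // struct: M0 busy until I3 writes@23
I5 -> (25, 26, 27, 28)
I6 -> (26, 29, 31, 32)  // RAW R3: wait I5 write@28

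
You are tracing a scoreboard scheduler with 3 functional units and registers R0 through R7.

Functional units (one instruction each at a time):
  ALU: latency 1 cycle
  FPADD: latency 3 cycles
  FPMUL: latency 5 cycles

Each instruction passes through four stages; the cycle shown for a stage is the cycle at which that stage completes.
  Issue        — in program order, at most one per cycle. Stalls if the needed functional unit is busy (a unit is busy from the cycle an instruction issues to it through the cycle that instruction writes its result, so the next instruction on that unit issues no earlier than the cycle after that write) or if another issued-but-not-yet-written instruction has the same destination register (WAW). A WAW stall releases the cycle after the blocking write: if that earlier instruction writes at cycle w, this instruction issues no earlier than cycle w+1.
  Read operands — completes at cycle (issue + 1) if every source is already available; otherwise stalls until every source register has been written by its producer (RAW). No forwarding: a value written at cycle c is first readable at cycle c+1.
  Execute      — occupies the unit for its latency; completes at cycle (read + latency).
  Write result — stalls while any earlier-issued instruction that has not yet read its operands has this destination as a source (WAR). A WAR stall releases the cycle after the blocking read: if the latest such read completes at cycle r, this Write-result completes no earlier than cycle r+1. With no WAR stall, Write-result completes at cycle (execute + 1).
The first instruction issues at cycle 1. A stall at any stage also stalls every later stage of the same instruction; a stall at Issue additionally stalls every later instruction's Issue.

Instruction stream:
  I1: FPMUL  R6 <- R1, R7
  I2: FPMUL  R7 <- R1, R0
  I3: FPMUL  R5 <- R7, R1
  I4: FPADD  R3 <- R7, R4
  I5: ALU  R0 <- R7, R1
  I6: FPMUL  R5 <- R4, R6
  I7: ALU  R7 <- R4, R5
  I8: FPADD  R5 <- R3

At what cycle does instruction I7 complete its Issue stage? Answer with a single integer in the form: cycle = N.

cycle = 26

cycle 1: issue I1 (FPMUL)
cycle 2: I1 read-ops
cycle 7: I1 finished on FPMUL
cycle 8: I1→R6
cycle 9: issue I2 (FPMUL)
cycle 10: I2 read-ops
cycle 15: I2 finished on FPMUL
cycle 16: I2→R7
cycle 17: issue I3 (FPMUL)
cycle 18: I3 read-ops; issue I4 (FPADD)
cycle 19: I4 read-ops; issue I5 (ALU)
cycle 20: I5 read-ops
cycle 21: I5 finished on ALU
cycle 22: I4 finished on FPADD; I5→R0
cycle 23: I3 finished on FPMUL; I4→R3
cycle 24: I3→R5
cycle 25: issue I6 (FPMUL)
cycle 26: I6 read-ops; issue I7 (ALU)
cycle 31: I6 finished on FPMUL
cycle 32: I6→R5
cycle 33: I7 read-ops; issue I8 (FPADD)
cycle 34: I7 finished on ALU; I8 read-ops
cycle 35: I7→R7
cycle 37: I8 finished on FPADD
cycle 38: I8→R5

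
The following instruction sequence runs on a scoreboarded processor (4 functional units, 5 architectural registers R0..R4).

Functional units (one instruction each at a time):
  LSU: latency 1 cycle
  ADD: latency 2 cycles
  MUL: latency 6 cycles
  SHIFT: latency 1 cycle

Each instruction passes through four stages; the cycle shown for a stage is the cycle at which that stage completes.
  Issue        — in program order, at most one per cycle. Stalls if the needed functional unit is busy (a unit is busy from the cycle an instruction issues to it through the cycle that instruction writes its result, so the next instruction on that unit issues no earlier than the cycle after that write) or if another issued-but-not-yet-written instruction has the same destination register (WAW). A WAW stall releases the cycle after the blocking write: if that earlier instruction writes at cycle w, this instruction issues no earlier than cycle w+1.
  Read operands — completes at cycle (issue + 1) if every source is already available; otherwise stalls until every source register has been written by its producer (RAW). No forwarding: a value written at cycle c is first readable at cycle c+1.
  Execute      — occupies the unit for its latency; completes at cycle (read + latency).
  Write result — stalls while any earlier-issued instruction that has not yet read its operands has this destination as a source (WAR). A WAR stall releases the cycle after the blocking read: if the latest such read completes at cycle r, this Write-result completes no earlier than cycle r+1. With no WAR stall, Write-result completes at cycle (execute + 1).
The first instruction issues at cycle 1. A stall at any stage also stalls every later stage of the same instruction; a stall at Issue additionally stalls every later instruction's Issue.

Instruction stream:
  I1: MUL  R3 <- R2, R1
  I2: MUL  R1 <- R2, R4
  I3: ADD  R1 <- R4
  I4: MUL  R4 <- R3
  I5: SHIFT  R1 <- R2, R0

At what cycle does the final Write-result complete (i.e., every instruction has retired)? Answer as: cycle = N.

cycle = 28

t=1  I1 issues→MUL
t=2  I1 reads
t=8  I1 exec-done
t=9  I1 writes R3
t=10  I2 issues→MUL
t=11  I2 reads
t=17  I2 exec-done
t=18  I2 writes R1
t=19  I3 issues→ADD
t=20  I3 reads · I4 issues→MUL
t=21  I4 reads
t=22  I3 exec-done
t=23  I3 writes R1
t=24  I5 issues→SHIFT
t=25  I5 reads
t=26  I5 exec-done
t=27  I4 exec-done · I5 writes R1
t=28  I4 writes R4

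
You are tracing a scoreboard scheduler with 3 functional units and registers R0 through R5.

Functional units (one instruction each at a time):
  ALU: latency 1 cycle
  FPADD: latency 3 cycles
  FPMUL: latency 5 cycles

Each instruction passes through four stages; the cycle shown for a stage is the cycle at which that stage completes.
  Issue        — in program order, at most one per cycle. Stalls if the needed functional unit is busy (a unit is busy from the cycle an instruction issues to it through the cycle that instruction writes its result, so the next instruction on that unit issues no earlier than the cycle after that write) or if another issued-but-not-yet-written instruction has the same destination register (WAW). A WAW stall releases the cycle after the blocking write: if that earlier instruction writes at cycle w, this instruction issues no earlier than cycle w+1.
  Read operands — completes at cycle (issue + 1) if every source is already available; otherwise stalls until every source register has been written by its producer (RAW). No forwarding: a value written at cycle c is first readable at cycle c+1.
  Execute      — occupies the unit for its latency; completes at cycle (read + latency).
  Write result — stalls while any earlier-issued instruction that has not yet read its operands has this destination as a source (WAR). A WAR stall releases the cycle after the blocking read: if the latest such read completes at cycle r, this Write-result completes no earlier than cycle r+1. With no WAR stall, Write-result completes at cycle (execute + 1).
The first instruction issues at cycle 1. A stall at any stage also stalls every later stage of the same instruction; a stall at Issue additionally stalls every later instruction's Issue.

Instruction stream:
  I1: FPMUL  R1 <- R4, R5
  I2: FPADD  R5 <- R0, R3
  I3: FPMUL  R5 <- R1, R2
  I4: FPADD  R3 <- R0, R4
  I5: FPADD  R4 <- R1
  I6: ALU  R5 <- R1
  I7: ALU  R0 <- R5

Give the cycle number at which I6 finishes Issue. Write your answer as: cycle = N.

t=1  I1 dispatched to FPMUL
t=2  I1 operands ready · I2 dispatched to FPADD
t=3  I2 operands ready
t=6  I2 complete
t=7  I1 complete · R5←I2
t=8  R1←I1
t=9  I3 dispatched to FPMUL
t=10  I3 operands ready · I4 dispatched to FPADD
t=11  I4 operands ready
t=14  I4 complete
t=15  I3 complete · R3←I4
t=16  R5←I3 · I5 dispatched to FPADD
t=17  I5 operands ready · I6 dispatched to ALU
t=18  I6 operands ready
t=19  I6 complete
t=20  I5 complete · R5←I6
t=21  R4←I5 · I7 dispatched to ALU
t=22  I7 operands ready
t=23  I7 complete
t=24  R0←I7

cycle = 17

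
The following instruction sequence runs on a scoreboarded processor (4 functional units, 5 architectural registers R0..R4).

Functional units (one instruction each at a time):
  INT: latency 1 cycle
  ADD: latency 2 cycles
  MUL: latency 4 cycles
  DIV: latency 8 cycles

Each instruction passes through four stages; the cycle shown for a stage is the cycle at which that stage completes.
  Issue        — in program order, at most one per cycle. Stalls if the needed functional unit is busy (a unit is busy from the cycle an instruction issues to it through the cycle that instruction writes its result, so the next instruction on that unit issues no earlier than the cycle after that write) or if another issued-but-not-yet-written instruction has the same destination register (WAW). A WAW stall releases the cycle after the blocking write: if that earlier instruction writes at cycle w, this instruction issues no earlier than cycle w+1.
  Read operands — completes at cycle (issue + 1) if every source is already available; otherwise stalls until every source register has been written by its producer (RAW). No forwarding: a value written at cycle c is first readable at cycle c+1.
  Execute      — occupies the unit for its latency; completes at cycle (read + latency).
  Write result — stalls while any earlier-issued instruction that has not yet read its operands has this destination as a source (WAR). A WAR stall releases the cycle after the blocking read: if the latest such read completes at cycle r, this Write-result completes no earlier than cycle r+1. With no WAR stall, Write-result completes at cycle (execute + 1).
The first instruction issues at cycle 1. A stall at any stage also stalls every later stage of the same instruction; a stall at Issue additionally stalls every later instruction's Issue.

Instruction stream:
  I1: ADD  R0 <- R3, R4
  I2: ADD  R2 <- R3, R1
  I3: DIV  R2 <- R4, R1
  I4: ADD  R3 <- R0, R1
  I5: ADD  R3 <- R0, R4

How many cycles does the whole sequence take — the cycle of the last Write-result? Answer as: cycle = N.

c1: I1 dispatched to ADD
c2: I1 operands ready
c4: I1 complete
c5: R0←I1
c6: I2 dispatched to ADD
c7: I2 operands ready
c9: I2 complete
c10: R2←I2
c11: I3 dispatched to DIV
c12: I3 operands ready, I4 dispatched to ADD
c13: I4 operands ready
c15: I4 complete
c16: R3←I4
c17: I5 dispatched to ADD
c18: I5 operands ready
c20: I3 complete, I5 complete
c21: R2←I3, R3←I5

cycle = 21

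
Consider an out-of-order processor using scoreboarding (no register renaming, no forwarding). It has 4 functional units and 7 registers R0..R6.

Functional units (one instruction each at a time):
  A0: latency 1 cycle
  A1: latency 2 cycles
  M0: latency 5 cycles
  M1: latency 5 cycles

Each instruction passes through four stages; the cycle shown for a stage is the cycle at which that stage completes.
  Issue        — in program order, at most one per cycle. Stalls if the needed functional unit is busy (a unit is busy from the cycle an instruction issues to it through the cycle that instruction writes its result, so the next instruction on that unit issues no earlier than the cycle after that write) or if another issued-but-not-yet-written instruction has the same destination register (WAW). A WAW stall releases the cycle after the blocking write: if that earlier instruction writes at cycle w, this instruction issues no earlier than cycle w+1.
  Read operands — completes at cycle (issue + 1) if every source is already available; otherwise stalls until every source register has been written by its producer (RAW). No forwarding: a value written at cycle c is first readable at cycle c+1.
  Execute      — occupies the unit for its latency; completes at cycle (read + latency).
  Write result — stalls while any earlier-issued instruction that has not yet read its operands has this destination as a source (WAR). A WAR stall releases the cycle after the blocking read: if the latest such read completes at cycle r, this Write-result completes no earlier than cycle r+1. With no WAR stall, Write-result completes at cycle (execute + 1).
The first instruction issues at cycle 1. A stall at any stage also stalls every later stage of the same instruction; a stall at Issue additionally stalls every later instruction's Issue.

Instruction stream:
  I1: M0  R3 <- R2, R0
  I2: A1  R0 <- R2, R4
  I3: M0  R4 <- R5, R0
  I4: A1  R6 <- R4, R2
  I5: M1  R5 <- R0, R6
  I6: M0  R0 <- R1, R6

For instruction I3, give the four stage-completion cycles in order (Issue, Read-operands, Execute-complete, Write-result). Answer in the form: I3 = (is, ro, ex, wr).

[I1] 1/2/7/8
[I2] 2/3/5/6
[I3] 9/10/15/16  (struct: M0 busy until I1 writes@8)
[I4] 10/17/19/20  (RAW R4: wait I3 write@16)
[I5] 11/21/26/27  (RAW R6: wait I4 write@20)
[I6] 17/21/26/27  (struct: M0 busy until I3 writes@16; RAW R6: wait I4 write@20)

I3 = (9, 10, 15, 16)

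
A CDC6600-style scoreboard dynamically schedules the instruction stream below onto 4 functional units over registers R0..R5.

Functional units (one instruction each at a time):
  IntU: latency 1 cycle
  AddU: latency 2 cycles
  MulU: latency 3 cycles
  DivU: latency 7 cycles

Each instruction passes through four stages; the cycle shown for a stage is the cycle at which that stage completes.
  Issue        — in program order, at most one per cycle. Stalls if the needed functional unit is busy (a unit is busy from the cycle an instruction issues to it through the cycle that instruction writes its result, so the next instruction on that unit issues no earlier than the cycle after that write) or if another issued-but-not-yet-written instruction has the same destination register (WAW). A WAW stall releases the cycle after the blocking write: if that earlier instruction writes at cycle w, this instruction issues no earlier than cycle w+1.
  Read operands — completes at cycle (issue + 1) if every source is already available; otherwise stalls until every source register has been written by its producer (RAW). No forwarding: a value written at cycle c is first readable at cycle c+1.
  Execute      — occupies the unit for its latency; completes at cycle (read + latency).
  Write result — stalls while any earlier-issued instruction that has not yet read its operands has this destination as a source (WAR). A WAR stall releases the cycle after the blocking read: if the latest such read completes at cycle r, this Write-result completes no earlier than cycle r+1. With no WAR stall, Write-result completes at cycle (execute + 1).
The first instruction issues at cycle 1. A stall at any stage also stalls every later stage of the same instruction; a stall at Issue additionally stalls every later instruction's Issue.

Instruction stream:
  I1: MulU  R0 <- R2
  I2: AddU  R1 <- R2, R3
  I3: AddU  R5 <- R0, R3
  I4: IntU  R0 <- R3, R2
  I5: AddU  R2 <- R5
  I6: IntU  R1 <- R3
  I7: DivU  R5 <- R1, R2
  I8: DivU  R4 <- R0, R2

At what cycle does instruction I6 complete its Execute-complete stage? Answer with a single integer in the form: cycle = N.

cycle = 15

c1: issue I1 (MulU)
c2: I1 read-ops, issue I2 (AddU)
c3: I2 read-ops
c5: I1 finished on MulU, I2 finished on AddU
c6: I1→R0, I2→R1
c7: issue I3 (AddU)
c8: I3 read-ops, issue I4 (IntU)
c9: I4 read-ops
c10: I3 finished on AddU, I4 finished on IntU
c11: I3→R5, I4→R0
c12: issue I5 (AddU)
c13: I5 read-ops, issue I6 (IntU)
c14: I6 read-ops, issue I7 (DivU)
c15: I5 finished on AddU, I6 finished on IntU
c16: I5→R2, I6→R1
c17: I7 read-ops
c24: I7 finished on DivU
c25: I7→R5
c26: issue I8 (DivU)
c27: I8 read-ops
c34: I8 finished on DivU
c35: I8→R4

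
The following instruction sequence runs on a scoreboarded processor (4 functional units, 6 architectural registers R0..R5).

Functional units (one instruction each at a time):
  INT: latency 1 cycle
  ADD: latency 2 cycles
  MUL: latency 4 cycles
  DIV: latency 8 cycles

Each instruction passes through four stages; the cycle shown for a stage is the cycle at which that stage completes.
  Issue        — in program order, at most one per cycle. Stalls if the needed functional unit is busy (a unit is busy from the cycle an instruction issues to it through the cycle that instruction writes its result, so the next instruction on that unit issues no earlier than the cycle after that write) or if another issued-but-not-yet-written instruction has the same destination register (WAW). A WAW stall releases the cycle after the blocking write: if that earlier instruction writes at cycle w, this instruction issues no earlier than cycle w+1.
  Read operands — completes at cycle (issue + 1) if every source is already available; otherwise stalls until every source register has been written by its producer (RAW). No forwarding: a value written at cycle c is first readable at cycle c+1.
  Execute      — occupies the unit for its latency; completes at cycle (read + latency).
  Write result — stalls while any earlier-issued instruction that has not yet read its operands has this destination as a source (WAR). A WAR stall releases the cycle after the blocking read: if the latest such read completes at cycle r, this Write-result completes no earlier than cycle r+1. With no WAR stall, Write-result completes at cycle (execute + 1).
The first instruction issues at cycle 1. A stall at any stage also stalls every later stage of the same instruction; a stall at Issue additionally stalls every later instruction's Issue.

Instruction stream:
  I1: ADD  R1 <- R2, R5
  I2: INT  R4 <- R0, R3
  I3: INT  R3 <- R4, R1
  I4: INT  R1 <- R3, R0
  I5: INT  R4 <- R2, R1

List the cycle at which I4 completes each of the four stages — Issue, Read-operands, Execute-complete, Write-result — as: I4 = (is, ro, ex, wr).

1) issue 1, read 2, done 4, write 5
2) issue 2, read 3, done 4, write 5
3) issue 6, read 7, done 8, write 9  <struct: INT busy until I2 writes@5>
4) issue 10, read 11, done 12, write 13  <struct: INT busy until I3 writes@9>
5) issue 14, read 15, done 16, write 17  <struct: INT busy until I4 writes@13>

I4 = (10, 11, 12, 13)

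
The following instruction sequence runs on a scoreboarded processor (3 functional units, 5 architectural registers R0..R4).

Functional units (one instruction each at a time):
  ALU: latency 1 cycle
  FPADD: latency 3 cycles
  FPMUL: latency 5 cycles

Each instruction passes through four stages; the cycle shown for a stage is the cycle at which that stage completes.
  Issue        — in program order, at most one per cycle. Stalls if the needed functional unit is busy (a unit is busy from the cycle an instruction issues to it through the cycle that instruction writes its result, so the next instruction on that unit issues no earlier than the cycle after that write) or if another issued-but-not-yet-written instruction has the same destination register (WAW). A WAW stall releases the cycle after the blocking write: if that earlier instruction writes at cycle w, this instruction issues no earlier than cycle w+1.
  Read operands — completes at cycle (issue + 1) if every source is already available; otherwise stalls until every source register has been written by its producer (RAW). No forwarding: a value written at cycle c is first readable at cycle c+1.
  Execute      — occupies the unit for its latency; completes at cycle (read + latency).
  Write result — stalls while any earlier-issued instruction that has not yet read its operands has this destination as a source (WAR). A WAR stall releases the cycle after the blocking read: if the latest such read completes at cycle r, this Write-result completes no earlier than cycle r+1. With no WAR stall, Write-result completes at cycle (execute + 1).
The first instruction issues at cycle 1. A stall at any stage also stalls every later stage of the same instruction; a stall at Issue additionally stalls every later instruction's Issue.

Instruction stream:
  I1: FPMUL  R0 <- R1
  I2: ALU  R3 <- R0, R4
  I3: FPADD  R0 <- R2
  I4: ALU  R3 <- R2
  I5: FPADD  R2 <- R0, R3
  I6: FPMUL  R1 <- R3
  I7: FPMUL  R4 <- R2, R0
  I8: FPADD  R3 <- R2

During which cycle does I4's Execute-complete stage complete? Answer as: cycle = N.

cycle = 14

cycle 1: I1 dispatched to FPMUL
cycle 2: I1 operands ready | I2 dispatched to ALU
cycle 7: I1 complete
cycle 8: R0←I1
cycle 9: I2 operands ready | I3 dispatched to FPADD
cycle 10: I2 complete | I3 operands ready
cycle 11: R3←I2
cycle 12: I4 dispatched to ALU
cycle 13: I3 complete | I4 operands ready
cycle 14: R0←I3 | I4 complete
cycle 15: R3←I4 | I5 dispatched to FPADD
cycle 16: I5 operands ready | I6 dispatched to FPMUL
cycle 17: I6 operands ready
cycle 19: I5 complete
cycle 20: R2←I5
cycle 22: I6 complete
cycle 23: R1←I6
cycle 24: I7 dispatched to FPMUL
cycle 25: I7 operands ready | I8 dispatched to FPADD
cycle 26: I8 operands ready
cycle 29: I8 complete
cycle 30: I7 complete | R3←I8
cycle 31: R4←I7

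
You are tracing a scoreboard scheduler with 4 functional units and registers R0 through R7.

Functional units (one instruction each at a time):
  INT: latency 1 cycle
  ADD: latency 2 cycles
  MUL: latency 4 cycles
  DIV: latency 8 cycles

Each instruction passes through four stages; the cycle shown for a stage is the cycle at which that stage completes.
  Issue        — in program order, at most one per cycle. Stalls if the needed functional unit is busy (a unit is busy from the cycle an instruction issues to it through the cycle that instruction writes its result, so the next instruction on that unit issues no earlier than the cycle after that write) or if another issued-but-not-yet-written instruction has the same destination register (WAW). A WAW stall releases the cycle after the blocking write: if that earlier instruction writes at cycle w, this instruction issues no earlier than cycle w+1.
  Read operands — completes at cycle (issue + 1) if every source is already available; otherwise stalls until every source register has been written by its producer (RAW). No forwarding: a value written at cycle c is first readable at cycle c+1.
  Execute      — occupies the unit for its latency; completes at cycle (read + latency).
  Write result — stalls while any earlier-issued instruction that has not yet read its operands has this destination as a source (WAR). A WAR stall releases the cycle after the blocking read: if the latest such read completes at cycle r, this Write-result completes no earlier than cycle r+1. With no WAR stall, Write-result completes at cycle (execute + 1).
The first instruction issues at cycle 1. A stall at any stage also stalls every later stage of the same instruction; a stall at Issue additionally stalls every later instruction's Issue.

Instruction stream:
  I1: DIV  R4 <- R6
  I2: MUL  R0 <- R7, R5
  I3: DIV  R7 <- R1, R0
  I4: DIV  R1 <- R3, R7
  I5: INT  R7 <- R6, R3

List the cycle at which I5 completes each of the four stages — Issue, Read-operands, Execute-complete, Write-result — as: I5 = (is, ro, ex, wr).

I5 = (24, 25, 26, 27)

I1  is:1  ro:2  ex:10  wr:11
I2  is:2  ro:3  ex:7  wr:8
I3  is:12  ro:13  ex:21  wr:22  — struct: DIV busy until I1 writes@11
I4  is:23  ro:24  ex:32  wr:33  — struct: DIV busy until I3 writes@22
I5  is:24  ro:25  ex:26  wr:27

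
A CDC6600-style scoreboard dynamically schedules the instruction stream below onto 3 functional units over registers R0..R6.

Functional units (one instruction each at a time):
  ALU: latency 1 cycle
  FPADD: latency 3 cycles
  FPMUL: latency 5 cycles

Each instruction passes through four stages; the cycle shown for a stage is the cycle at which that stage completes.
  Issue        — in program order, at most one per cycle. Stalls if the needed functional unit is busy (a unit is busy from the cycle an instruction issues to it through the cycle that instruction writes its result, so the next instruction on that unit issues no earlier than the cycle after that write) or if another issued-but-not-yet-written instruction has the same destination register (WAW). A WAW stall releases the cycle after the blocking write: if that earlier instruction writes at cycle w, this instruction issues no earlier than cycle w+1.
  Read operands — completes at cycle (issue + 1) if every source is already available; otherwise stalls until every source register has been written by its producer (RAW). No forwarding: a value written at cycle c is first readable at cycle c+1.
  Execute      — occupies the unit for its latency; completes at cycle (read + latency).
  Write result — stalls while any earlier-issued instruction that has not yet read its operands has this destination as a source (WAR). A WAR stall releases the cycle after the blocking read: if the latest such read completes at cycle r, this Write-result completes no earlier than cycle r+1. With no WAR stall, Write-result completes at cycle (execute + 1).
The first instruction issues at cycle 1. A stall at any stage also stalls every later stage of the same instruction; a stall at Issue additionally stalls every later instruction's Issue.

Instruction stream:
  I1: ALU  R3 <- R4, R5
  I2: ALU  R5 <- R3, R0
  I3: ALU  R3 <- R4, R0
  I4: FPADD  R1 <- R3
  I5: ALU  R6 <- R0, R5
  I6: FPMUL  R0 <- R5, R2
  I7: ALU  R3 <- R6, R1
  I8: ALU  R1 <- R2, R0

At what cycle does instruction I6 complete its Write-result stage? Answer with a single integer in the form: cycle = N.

cycle = 21

t=1  I1 dispatched to ALU
t=2  I1 operands ready
t=3  I1 complete
t=4  R3←I1
t=5  I2 dispatched to ALU
t=6  I2 operands ready
t=7  I2 complete
t=8  R5←I2
t=9  I3 dispatched to ALU
t=10  I3 operands ready; I4 dispatched to FPADD
t=11  I3 complete
t=12  R3←I3
t=13  I4 operands ready; I5 dispatched to ALU
t=14  I5 operands ready; I6 dispatched to FPMUL
t=15  I5 complete; I6 operands ready
t=16  I4 complete; R6←I5
t=17  R1←I4; I7 dispatched to ALU
t=18  I7 operands ready
t=19  I7 complete
t=20  I6 complete; R3←I7
t=21  R0←I6; I8 dispatched to ALU
t=22  I8 operands ready
t=23  I8 complete
t=24  R1←I8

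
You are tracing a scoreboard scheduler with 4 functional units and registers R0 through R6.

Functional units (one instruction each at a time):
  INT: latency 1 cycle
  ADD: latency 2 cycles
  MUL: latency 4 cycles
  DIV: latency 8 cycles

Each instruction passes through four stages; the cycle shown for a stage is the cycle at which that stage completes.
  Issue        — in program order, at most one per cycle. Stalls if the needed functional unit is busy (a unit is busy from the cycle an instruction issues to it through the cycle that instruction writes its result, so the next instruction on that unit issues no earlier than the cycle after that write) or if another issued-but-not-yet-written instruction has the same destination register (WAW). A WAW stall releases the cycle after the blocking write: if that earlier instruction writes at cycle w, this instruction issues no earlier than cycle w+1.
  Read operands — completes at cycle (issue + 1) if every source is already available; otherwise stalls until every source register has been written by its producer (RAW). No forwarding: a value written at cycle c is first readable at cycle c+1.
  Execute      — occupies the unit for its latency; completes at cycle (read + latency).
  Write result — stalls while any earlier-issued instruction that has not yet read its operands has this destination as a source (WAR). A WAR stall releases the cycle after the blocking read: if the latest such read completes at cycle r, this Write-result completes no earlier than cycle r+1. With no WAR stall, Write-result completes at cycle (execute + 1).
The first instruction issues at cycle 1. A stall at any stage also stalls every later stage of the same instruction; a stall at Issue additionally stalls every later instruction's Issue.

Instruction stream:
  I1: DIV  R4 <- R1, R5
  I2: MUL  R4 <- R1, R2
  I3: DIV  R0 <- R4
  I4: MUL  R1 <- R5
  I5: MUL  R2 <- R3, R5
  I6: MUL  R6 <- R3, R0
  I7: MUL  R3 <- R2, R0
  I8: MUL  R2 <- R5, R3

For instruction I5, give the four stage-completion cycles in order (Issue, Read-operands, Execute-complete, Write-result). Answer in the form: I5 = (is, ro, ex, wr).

I5 = (26, 27, 31, 32)

I1: IS=1 RO=2 EX=10 WR=11
I2: IS=12 RO=13 EX=17 WR=18  [WAW R4: wait I1 write@11]
I3: IS=13 RO=19 EX=27 WR=28  [RAW R4: wait I2 write@18]
I4: IS=19 RO=20 EX=24 WR=25  [struct: MUL busy until I2 writes@18]
I5: IS=26 RO=27 EX=31 WR=32  [struct: MUL busy until I4 writes@25]
I6: IS=33 RO=34 EX=38 WR=39  [struct: MUL busy until I5 writes@32]
I7: IS=40 RO=41 EX=45 WR=46  [struct: MUL busy until I6 writes@39]
I8: IS=47 RO=48 EX=52 WR=53  [struct: MUL busy until I7 writes@46]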